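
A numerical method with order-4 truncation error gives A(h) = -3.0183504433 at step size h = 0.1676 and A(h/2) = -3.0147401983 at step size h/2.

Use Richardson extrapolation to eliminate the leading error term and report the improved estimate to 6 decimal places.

-3.014500

Error is O(h^4); halving h shrinks it by 2^4 = 16.
2^4×A(h/2) = -48.2358431728; minus A(h) gives -45.2174927295.
(16×(-3.0147401983) − (-3.0183504433))/(16 − 1) = -3.0144995153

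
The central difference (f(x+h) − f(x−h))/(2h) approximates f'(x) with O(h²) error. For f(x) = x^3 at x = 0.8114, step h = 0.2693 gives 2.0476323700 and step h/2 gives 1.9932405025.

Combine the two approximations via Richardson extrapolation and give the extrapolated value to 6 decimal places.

The method has order 2: 2^2 = 4.
A(h/2) − A(h) = 1.9932405025 − 2.0476323700 = -0.0543918675
Divide by 2^2 − 1 = 3: (-0.0543918675)/3 = -0.0181306225
R = 1.9932405025 − 0.0181306225 = 1.9751098800
Gap between inputs: 5.439e-02; correction applied: −0.0181306225.

1.975110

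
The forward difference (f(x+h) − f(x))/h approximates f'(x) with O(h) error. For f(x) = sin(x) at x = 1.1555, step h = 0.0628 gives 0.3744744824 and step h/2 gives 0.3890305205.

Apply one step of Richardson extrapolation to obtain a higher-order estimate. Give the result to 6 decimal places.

0.403587

Order 1 gives 2^r = 2 and 2^r − 1 = 1.
Numerator 2·A(h/2) − A(h) = 2·0.3890305205 − 0.3744744824 = 0.4035865586
Denominator 2 − 1 = 1.
R = 0.4035865586/1 = 0.4035865586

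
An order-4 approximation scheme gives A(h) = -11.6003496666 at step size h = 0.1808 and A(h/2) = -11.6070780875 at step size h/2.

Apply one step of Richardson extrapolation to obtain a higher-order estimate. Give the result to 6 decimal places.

-11.607527

Error is O(h^4); halving h shrinks it by 2^4 = 16.
16 × (-11.6070780875) = -185.7132494000; (-185.7132494000) − (-11.6003496666) = -174.1128997334
Divide by 2^4 − 1 = 15.
R = (-174.1128997334)/15 = -11.6075266489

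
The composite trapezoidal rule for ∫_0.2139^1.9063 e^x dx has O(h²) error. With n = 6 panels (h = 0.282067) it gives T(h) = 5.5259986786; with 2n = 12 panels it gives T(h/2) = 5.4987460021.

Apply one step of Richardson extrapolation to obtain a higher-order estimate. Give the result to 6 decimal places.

5.489662

Method order is 2; weight 2^2 = 4.
Top: 4(5.4987460021) − (5.5259986786) = 16.4689853298
Extrapolated: 16.4689853298 / 3 = 5.4896617766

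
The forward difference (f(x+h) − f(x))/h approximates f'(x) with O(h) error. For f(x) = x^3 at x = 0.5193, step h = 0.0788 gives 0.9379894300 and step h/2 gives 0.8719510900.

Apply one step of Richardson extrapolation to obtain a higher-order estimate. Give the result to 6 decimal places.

Leading term ∝ h^1; use weight 2 = 2^1.
Weighted: 1.7439021800 − 0.9379894300 = 0.8059127500
Divide by 2^1 − 1 = 1.
Result: 0.8059127500

0.805913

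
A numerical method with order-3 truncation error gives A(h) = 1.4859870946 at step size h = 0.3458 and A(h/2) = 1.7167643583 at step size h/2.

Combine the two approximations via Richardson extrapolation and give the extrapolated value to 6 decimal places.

Method order is 3; weight 2^3 = 8.
8×1.7167643583 − 1.4859870946 = 12.2481277718
Denominator 8 − 1 = 7.
Extrapolated: 12.2481277718 / 7 = 1.7497325388

1.749733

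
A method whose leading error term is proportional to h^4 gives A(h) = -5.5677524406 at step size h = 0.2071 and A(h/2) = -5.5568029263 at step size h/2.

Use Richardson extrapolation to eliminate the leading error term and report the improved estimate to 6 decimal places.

Leading term ∝ h^4; use weight 16 = 2^4.
Numerator 16×A(h/2) − A(h) = 16×(-5.5568029263) − (-5.5677524406) = -83.3410943802
(-83.3410943802) ÷ 15 = -5.5560729587

-5.556073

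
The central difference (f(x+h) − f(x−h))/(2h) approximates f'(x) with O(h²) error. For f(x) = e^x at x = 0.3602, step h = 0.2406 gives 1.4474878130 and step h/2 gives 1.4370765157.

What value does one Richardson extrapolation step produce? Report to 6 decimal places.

r = 2: numerator weight 4, denominator 3.
Difference of the inputs: 1.4370765157 − 1.4474878130 = -0.0104112973
Divide by 2^2 − 1 = 3: (-0.0104112973)/3 = -0.0034704324
R = A(h/2) + (A(h/2) − A(h))/3 = 1.4370765157 − 0.0034704324 = 1.4336060833
Correction |R − A(h/2)| = 3.470e-03; gap |A(h/2) − A(h)| = 1.041e-02.

1.433606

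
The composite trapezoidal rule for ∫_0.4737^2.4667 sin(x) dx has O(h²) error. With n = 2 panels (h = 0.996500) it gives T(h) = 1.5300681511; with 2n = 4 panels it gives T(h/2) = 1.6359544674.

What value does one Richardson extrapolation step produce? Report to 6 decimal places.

With r = 2 the leading error scales as h^2, so the weight is 2^2 = 4.
2^2×A(h/2) = 6.5438178696; minus A(h) gives 5.0137497185.
R = 5.0137497185/3 = 1.6712499062
Gap between inputs: 1.059e-01; correction applied: +0.0352954388.

1.671250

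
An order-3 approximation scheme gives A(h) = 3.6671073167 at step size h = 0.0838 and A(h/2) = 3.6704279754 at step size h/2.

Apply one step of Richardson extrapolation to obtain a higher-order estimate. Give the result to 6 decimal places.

3.670902

Leading term ∝ h^3; use weight 8 = 2^3.
8 × 3.6704279754 − 3.6671073167 = 25.6963164865
Extrapolated: 25.6963164865 / 7 = 3.6709023552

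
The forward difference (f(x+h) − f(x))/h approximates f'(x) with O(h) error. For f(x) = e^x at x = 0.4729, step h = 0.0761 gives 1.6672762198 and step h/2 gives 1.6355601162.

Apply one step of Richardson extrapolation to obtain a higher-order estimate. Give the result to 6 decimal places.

1.603844

Order 1 gives 2^r = 2 and 2^r − 1 = 1.
2^1×A(h/2) = 3.2711202324; minus A(h) gives 1.6038440126.
Denominator 2 − 1 = 1.
(2×1.6355601162 − 1.6672762198)/(2 − 1) = 1.6038440126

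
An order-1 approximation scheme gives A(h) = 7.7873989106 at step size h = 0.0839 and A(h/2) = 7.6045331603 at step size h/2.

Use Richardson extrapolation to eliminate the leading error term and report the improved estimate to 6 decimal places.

With r = 1 the leading error scales as h^1, so the weight is 2^1 = 2.
Weighted: 15.2090663206 − 7.7873989106 = 7.4216674100
(2*7.6045331603 − 7.7873989106)/(2 − 1) = 7.4216674100

7.421667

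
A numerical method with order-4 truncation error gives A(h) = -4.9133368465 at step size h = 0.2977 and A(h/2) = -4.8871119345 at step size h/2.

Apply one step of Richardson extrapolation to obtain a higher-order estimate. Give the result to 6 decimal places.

-4.885364

Error is O(h^4); halving h shrinks it by 2^4 = 16.
16*(-4.8871119345) = -78.1937909520; (-78.1937909520) − (-4.9133368465) = -73.2804541055
(16*(-4.8871119345) − (-4.9133368465))/(16 − 1) = -4.8853636070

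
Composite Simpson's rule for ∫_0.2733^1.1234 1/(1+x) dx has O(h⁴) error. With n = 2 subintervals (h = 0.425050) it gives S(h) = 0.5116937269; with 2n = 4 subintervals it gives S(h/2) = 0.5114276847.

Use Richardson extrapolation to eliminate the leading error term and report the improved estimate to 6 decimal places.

With r = 4 the leading error scales as h^4, so the weight is 2^4 = 16.
Numerator 16*A(h/2) − A(h) = 16*0.5114276847 − 0.5116937269 = 7.6711492283
7.6711492283 ÷ 15 = 0.5114099486
Shift from A(h/2): −0.0000177361.

0.511410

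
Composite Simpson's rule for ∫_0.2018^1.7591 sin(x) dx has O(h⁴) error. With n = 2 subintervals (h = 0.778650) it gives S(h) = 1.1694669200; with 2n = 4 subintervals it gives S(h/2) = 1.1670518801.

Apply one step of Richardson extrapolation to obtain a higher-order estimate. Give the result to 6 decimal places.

1.166891

r = 4, so 2^r = 16.
Numerator 16×A(h/2) − A(h) = 16×1.1670518801 − 1.1694669200 = 17.5033631616
Divide by 2^4 − 1 = 15.
17.5033631616 ÷ 15 = 1.1668908774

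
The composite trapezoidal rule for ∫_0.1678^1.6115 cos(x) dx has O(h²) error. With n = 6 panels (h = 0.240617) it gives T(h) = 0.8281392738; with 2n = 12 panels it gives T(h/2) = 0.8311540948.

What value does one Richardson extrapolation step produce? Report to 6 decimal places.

Order 2 gives 2^r = 4 and 2^r − 1 = 3.
4 × 0.8311540948 = 3.3246163792; subtract 0.8281392738 → 2.4964771054
Denominator 4 − 1 = 3.
Extrapolated: 2.4964771054 / 3 = 0.8321590351
Gap between inputs: 3.015e-03; correction applied: +0.0010049403.

0.832159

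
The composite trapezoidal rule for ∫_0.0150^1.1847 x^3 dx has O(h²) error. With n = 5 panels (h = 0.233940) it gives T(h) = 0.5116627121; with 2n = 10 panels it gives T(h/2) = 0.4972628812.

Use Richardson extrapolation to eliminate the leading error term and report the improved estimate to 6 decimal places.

Leading term ∝ h^2; use weight 4 = 2^2.
4 × 0.4972628812 = 1.9890515248; 1.9890515248 − 0.5116627121 = 1.4773888127
Denominator 4 − 1 = 3.
So the Richardson estimate is 0.4924629376.
Gap between inputs: 1.440e-02; correction applied: −0.0047999436.

0.492463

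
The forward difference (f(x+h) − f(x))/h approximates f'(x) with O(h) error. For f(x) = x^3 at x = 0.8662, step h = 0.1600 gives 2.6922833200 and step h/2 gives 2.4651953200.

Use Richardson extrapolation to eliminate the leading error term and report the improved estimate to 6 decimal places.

2.238107

Error is O(h^1); halving h shrinks it by 2^1 = 2.
A(h/2) − A(h) = 2.4651953200 − 2.6922833200 = -0.2270880000
Correction (A(h/2) − A(h))/(2 − 1) = (-0.2270880000)/1 = -0.2270880000
R = 2.4651953200 − 0.2270880000 = 2.2381073200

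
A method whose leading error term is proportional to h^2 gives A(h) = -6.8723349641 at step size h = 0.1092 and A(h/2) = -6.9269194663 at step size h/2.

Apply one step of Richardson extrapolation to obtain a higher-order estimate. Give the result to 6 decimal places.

-6.945114

With r = 2 the leading error scales as h^2, so the weight is 2^2 = 4.
4·(-6.9269194663) − (-6.8723349641) = -20.8353429011
Extrapolated: (-20.8353429011) / 3 = -6.9451143004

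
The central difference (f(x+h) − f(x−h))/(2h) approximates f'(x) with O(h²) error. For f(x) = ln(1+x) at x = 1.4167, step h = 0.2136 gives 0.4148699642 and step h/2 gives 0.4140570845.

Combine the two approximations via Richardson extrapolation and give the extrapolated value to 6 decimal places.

Order 2 gives 2^r = 4 and 2^r − 1 = 3.
2^2*A(h/2) = 1.6562283380; minus A(h) gives 1.2413583738.
Extrapolated: 1.2413583738 / 3 = 0.4137861246
Shift from A(h/2): −0.0002709599.

0.413786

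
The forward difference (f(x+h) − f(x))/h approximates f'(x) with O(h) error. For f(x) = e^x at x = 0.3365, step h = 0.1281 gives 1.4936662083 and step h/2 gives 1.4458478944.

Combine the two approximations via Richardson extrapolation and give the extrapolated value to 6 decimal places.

With r = 1 the leading error scales as h^1, so the weight is 2^1 = 2.
2*1.4458478944 − 1.4936662083 = 1.3980295805
Denominator 2 − 1 = 1.
1.3980295805 ÷ 1 = 1.3980295805
Correction |R − A(h/2)| = 4.782e-02; gap |A(h/2) − A(h)| = 4.782e-02.

1.398030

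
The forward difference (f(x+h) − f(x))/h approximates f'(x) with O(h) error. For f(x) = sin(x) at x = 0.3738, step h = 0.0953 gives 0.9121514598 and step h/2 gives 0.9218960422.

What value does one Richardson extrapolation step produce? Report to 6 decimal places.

0.931641

Method order is 1; weight 2^1 = 2.
Numerator 2×A(h/2) − A(h) = 2×0.9218960422 − 0.9121514598 = 0.9316406246
Divide by 2^1 − 1 = 1.
0.9316406246 ÷ 1 = 0.9316406246
Correction |R − A(h/2)| = 9.745e-03; gap |A(h/2) − A(h)| = 9.745e-03.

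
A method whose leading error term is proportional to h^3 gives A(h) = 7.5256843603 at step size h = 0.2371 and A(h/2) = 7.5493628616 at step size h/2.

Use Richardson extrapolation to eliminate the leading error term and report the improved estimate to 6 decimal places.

Order 3 gives 2^r = 8 and 2^r − 1 = 7.
Numerator 8×A(h/2) − A(h) = 8×7.5493628616 − 7.5256843603 = 52.8692185325
Divide by 2^3 − 1 = 7.
52.8692185325 ÷ 7 = 7.5527455046
Gap between inputs: 2.368e-02; correction applied: +0.0033826430.

7.552746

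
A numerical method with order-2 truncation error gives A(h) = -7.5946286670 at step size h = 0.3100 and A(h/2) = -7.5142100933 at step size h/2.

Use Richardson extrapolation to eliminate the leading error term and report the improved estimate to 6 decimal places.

-7.487404

r = 2, so 2^r = 4.
Weighted: (-30.0568403732) − (-7.5946286670) = -22.4622117062
Denominator 4 − 1 = 3.
So the Richardson estimate is -7.4874039021.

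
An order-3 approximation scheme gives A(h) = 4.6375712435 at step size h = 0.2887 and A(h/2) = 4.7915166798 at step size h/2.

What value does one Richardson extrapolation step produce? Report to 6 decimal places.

4.813509

Error is O(h^3); halving h shrinks it by 2^3 = 8.
8·4.7915166798 = 38.3321334384; subtract 4.6375712435 → 33.6945621949
R = 33.6945621949/7 = 4.8135088850
Gap between inputs: 1.539e-01; correction applied: +0.0219922052.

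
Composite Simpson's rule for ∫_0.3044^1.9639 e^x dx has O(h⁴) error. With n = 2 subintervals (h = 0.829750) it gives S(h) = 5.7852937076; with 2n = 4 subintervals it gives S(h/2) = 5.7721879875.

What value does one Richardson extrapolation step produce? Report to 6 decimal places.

5.771314

Error is O(h^4); halving h shrinks it by 2^4 = 16.
16 × 5.7721879875 = 92.3550078000; 92.3550078000 − 5.7852937076 = 86.5697140924
Divide by 2^4 − 1 = 15.
R = 86.5697140924/15 = 5.7713142728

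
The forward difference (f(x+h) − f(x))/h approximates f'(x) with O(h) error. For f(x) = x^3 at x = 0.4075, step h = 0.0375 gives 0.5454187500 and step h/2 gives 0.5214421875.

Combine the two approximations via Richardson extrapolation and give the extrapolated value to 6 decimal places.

0.497466

Error is O(h^1); halving h shrinks it by 2^1 = 2.
Numerator 2*A(h/2) − A(h) = 2*0.5214421875 − 0.5454187500 = 0.4974656250
Denominator 2 − 1 = 1.
R = 0.4974656250/1 = 0.4974656250
Correction |R − A(h/2)| = 2.398e-02; gap |A(h/2) − A(h)| = 2.398e-02.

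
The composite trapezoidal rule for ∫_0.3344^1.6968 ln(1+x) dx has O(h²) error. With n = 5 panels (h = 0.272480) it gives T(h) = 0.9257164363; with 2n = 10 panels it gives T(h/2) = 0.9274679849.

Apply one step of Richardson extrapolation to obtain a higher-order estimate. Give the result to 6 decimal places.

0.928052

Order 2 gives 2^r = 4 and 2^r − 1 = 3.
4×0.9274679849 = 3.7098719396; subtract 0.9257164363 → 2.7841555033
Divide by 2^2 − 1 = 3.
So the Richardson estimate is 0.9280518344.
Shift from A(h/2): +0.0005838495.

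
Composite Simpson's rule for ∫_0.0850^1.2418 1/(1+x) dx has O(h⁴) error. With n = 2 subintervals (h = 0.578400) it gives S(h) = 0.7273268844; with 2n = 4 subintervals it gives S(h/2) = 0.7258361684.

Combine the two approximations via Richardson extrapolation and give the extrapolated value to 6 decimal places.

Error is O(h^4); halving h shrinks it by 2^4 = 16.
Weighted: 11.6133786944 − 0.7273268844 = 10.8860518100
Denominator 16 − 1 = 15.
Extrapolated: 10.8860518100 / 15 = 0.7257367873
Shift from A(h/2): −0.0000993811.

0.725737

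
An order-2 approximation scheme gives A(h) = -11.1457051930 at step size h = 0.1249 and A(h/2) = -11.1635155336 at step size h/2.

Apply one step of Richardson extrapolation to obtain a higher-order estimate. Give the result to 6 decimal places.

-11.169452

Leading term ∝ h^2; use weight 4 = 2^2.
A(h/2) − A(h) = -11.1635155336 − (-11.1457051930) = -0.0178103406
Divide by 2^2 − 1 = 3: (-0.0178103406)/3 = -0.0059367802
R = A(h/2) + (A(h/2) − A(h))/3 = -11.1635155336 − 0.0059367802 = -11.1694523138
Shift from A(h/2): −0.0059367802.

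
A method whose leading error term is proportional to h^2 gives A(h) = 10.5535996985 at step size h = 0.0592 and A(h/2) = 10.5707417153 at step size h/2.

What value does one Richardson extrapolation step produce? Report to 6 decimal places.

r = 2: numerator weight 4, denominator 3.
2^2 × A(h/2) = 42.2829668612; minus A(h) gives 31.7293671627.
Divide by 2^2 − 1 = 3.
So the Richardson estimate is 10.5764557209.

10.576456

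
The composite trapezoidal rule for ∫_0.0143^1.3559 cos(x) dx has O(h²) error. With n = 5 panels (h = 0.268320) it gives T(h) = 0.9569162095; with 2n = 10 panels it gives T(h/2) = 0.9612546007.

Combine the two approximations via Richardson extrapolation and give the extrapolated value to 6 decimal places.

0.962701

Method order is 2; weight 2^2 = 4.
4 × 0.9612546007 = 3.8450184028; 3.8450184028 − 0.9569162095 = 2.8881021933
R = 2.8881021933/3 = 0.9627007311
Gap between inputs: 4.338e-03; correction applied: +0.0014461304.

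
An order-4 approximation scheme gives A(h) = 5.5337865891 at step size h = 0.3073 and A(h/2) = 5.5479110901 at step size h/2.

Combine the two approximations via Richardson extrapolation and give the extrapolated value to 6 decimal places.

5.548853

Order 4 gives 2^r = 16 and 2^r − 1 = 15.
2^4*A(h/2) = 88.7665774416; minus A(h) gives 83.2327908525.
Divide by 2^4 − 1 = 15.
R = 83.2327908525/15 = 5.5488527235
Shift from A(h/2): +0.0009416334.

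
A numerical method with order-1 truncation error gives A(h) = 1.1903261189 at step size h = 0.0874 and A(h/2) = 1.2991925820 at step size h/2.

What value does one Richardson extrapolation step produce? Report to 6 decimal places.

r = 1, so 2^r = 2.
Difference of the inputs: 1.2991925820 − 1.1903261189 = 0.1088664631
Divide by 2^1 − 1 = 1: 0.1088664631/1 = 0.1088664631
R = A(h/2) + (A(h/2) − A(h))/1 = 1.2991925820 + 0.1088664631 = 1.4080590451

1.408059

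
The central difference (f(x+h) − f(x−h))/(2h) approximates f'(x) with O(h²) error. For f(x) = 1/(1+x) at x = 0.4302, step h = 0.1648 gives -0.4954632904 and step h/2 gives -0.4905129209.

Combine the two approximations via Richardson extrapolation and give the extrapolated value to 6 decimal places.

r = 2, so 2^r = 4.
Top: 4(-0.4905129209) − (-0.4954632904) = -1.4665883932
(4*(-0.4905129209) − (-0.4954632904))/(4 − 1) = -0.4888627977

-0.488863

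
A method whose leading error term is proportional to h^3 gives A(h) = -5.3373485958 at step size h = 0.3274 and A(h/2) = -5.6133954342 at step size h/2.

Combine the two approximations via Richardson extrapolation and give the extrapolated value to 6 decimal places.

Leading term ∝ h^3; use weight 8 = 2^3.
8×(-5.6133954342) = -44.9071634736; subtract (-5.3373485958) → -39.5698148778
Divide by 2^3 − 1 = 7.
R = (-39.5698148778)/7 = -5.6528306968
Correction |R − A(h/2)| = 3.944e-02; gap |A(h/2) − A(h)| = 2.760e-01.

-5.652831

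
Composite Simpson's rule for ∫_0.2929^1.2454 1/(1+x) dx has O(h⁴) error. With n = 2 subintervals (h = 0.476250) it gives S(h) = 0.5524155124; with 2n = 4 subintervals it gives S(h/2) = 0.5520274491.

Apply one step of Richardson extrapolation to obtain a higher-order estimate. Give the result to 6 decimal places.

The method has order 4: 2^4 = 16.
Numerator 16 × A(h/2) − A(h) = 16 × 0.5520274491 − 0.5524155124 = 8.2800236732
Divide by 2^4 − 1 = 15.
8.2800236732 ÷ 15 = 0.5520015782

0.552002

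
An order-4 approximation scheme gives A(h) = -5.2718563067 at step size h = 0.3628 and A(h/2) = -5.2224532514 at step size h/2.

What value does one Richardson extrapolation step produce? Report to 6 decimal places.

-5.219160

Error is O(h^4); halving h shrinks it by 2^4 = 16.
Weighted: (-83.5592520224) − (-5.2718563067) = -78.2873957157
Divide by 2^4 − 1 = 15.
Result: -5.2191597144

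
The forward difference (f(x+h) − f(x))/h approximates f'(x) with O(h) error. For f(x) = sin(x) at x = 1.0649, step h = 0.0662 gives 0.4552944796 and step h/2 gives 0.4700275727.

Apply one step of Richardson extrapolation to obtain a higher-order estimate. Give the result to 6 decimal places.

Leading term ∝ h^1; use weight 2 = 2^1.
2 × 0.4700275727 = 0.9400551454; subtract 0.4552944796 → 0.4847606658
(2 × 0.4700275727 − 0.4552944796)/(2 − 1) = 0.4847606658

0.484761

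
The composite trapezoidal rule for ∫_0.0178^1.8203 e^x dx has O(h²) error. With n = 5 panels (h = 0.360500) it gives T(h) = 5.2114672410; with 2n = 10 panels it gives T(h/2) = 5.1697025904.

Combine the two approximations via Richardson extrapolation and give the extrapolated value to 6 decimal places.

5.155781

The method has order 2: 2^2 = 4.
2^2 × A(h/2) = 20.6788103616; minus A(h) gives 15.4673431206.
Denominator 4 − 1 = 3.
(4 × 5.1697025904 − 5.2114672410)/(4 − 1) = 5.1557810402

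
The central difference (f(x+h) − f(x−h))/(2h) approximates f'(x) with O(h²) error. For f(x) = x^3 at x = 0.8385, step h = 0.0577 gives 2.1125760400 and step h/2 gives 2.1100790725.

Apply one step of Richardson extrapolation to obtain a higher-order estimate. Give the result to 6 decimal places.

Leading term ∝ h^2; use weight 4 = 2^2.
Weighted: 8.4403162900 − 2.1125760400 = 6.3277402500
Denominator 4 − 1 = 3.
R = 6.3277402500/3 = 2.1092467500

2.109247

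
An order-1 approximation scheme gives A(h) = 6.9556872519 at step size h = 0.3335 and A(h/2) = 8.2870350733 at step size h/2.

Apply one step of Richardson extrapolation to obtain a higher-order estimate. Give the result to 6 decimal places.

Method order is 1; weight 2^1 = 2.
Difference of the inputs: 8.2870350733 − 6.9556872519 = 1.3313478214
Divide by 2^1 − 1 = 1: 1.3313478214/1 = 1.3313478214
R = A(h/2) + (A(h/2) − A(h))/1 = 8.2870350733 + 1.3313478214 = 9.6183828947
Shift from A(h/2): +1.3313478214.

9.618383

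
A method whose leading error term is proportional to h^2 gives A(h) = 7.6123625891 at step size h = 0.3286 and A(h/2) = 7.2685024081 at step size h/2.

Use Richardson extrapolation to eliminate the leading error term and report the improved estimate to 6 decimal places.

r = 2, so 2^r = 4.
Numerator 4×A(h/2) − A(h) = 4×7.2685024081 − 7.6123625891 = 21.4616470433
21.4616470433 ÷ 3 = 7.1538823478

7.153882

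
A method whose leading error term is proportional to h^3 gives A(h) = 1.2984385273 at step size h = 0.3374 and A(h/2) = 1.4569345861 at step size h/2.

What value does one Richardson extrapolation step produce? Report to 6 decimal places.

1.479577

With r = 3 the leading error scales as h^3, so the weight is 2^3 = 8.
8×1.4569345861 = 11.6554766888; subtract 1.2984385273 → 10.3570381615
Divide by 2^3 − 1 = 7.
10.3570381615 ÷ 7 = 1.4795768802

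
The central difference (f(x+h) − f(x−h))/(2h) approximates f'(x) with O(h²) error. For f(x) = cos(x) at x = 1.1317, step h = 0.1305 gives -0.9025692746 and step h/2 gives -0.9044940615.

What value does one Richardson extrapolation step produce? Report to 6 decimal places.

-0.905136

Error is O(h^2); halving h shrinks it by 2^2 = 4.
4×(-0.9044940615) − (-0.9025692746) = -2.7154069714
(4×(-0.9044940615) − (-0.9025692746))/(4 − 1) = -0.9051356571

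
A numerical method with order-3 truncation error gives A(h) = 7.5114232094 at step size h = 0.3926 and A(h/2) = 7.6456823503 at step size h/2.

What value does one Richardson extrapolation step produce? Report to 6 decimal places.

Leading term ∝ h^3; use weight 8 = 2^3.
Weighted: 61.1654588024 − 7.5114232094 = 53.6540355930
R = 53.6540355930/7 = 7.6648622276
Shift from A(h/2): +0.0191798773.

7.664862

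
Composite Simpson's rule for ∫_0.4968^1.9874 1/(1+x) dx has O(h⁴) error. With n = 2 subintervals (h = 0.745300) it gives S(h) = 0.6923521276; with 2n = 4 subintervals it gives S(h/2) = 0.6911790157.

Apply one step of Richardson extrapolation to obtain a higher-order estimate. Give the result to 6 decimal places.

0.691101

Method order is 4; weight 2^4 = 16.
16 × 0.6911790157 = 11.0588642512; subtract 0.6923521276 → 10.3665121236
R = 10.3665121236/15 = 0.6911008082
Correction |R − A(h/2)| = 7.821e-05; gap |A(h/2) − A(h)| = 1.173e-03.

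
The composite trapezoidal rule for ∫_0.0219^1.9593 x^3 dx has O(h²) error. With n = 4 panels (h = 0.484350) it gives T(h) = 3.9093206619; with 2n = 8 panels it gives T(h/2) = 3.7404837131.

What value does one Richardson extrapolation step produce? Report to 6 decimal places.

Leading term ∝ h^2; use weight 4 = 2^2.
4*3.7404837131 = 14.9619348524; 14.9619348524 − 3.9093206619 = 11.0526141905
Divide by 2^2 − 1 = 3.
Result: 3.6842047302

3.684205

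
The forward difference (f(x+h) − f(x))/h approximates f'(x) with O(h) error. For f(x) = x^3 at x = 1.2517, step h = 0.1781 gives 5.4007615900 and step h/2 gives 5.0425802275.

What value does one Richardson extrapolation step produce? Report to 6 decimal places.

Leading term ∝ h^1; use weight 2 = 2^1.
Weighted: 10.0851604550 − 5.4007615900 = 4.6843988650
4.6843988650 ÷ 1 = 4.6843988650

4.684399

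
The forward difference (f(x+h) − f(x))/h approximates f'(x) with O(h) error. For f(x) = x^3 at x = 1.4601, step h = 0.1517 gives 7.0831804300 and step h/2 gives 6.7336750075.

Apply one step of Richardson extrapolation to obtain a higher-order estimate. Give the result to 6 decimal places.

6.384170

Leading term ∝ h^1; use weight 2 = 2^1.
2^1×A(h/2) = 13.4673500150; minus A(h) gives 6.3841695850.
R = 6.3841695850/1 = 6.3841695850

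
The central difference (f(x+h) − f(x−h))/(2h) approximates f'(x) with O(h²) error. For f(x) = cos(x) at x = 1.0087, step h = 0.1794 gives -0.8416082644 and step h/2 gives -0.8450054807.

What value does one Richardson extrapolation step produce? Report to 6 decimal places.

r = 2: numerator weight 4, denominator 3.
Weighted: (-3.3800219228) − (-0.8416082644) = -2.5384136584
R = (-2.5384136584)/3 = -0.8461378861
Gap between inputs: 3.397e-03; correction applied: −0.0011324054.

-0.846138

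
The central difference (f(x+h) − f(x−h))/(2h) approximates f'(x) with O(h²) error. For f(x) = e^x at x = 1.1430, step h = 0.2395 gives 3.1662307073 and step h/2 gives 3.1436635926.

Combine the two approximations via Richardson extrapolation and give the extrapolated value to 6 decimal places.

3.136141

r = 2: numerator weight 4, denominator 3.
Difference of the inputs: 3.1436635926 − 3.1662307073 = -0.0225671147
Correction (A(h/2) − A(h))/(4 − 1) = (-0.0225671147)/3 = -0.0075223716
R = 3.1436635926 − 0.0075223716 = 3.1361412210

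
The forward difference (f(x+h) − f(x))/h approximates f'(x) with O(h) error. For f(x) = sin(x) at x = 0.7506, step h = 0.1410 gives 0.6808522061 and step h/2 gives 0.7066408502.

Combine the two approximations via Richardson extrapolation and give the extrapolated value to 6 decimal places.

0.732429

r = 1: numerator weight 2, denominator 1.
Top: 2(0.7066408502) − (0.6808522061) = 0.7324294943
Denominator 2 − 1 = 1.
So the Richardson estimate is 0.7324294943.
Correction |R − A(h/2)| = 2.579e-02; gap |A(h/2) − A(h)| = 2.579e-02.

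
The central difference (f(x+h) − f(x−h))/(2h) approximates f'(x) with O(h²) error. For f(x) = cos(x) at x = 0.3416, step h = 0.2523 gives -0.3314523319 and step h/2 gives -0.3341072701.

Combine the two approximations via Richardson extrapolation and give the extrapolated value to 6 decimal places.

-0.334992

r = 2, so 2^r = 4.
4·(-0.3341072701) = -1.3364290804; subtract (-0.3314523319) → -1.0049767485
Extrapolated: (-1.0049767485) / 3 = -0.3349922495
Correction |R − A(h/2)| = 8.850e-04; gap |A(h/2) − A(h)| = 2.655e-03.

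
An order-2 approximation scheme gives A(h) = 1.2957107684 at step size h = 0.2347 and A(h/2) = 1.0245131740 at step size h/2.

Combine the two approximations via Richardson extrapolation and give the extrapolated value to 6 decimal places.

0.934114

Order 2 gives 2^r = 4 and 2^r − 1 = 3.
2^2×A(h/2) = 4.0980526960; minus A(h) gives 2.8023419276.
Divide by 2^2 − 1 = 3.
(4×1.0245131740 − 1.2957107684)/(4 − 1) = 0.9341139759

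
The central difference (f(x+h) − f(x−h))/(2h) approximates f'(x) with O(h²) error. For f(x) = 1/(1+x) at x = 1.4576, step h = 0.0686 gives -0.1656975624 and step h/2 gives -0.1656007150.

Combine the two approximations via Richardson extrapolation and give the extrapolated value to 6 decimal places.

Order 2 gives 2^r = 4 and 2^r − 1 = 3.
4*(-0.1656007150) − (-0.1656975624) = -0.4967052976
R = (-0.4967052976)/3 = -0.1655684325
Shift from A(h/2): +0.0000322825.

-0.165568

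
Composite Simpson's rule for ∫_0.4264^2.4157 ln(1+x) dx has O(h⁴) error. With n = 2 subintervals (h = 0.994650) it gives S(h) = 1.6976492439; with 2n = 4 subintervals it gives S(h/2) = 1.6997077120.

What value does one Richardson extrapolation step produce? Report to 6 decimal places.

1.699845

Method order is 4; weight 2^4 = 16.
Top: 16(1.6997077120) − (1.6976492439) = 25.4976741481
Denominator 16 − 1 = 15.
25.4976741481 ÷ 15 = 1.6998449432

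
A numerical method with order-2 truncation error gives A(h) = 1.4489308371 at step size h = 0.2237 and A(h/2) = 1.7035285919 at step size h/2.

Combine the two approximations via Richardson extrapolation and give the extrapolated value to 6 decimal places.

Error is O(h^2); halving h shrinks it by 2^2 = 4.
2^2 × A(h/2) = 6.8141143676; minus A(h) gives 5.3651835305.
Denominator 4 − 1 = 3.
R = 5.3651835305/3 = 1.7883945102
Gap between inputs: 2.546e-01; correction applied: +0.0848659183.

1.788395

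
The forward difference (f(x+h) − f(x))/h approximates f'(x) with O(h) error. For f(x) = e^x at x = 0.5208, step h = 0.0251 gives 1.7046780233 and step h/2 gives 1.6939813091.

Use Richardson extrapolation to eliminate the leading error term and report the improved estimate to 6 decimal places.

1.683285

Leading term ∝ h^1; use weight 2 = 2^1.
Top: 2(1.6939813091) − (1.7046780233) = 1.6832845949
Extrapolated: 1.6832845949 / 1 = 1.6832845949
Correction |R − A(h/2)| = 1.070e-02; gap |A(h/2) − A(h)| = 1.070e-02.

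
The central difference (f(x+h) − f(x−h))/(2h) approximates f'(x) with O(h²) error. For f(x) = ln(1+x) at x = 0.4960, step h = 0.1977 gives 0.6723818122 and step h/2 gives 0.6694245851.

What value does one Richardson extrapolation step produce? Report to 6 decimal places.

Method order is 2; weight 2^2 = 4.
A(h/2) − A(h) = 0.6694245851 − 0.6723818122 = -0.0029572271
Correction (A(h/2) − A(h))/(4 − 1) = (-0.0029572271)/3 = -0.0009857424
R = 0.6694245851 − 0.0009857424 = 0.6684388427

0.668439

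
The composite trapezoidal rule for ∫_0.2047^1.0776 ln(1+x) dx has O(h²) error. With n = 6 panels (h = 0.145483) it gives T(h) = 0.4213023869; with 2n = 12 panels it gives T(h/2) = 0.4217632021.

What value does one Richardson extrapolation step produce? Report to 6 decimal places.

r = 2: numerator weight 4, denominator 3.
4×0.4217632021 = 1.6870528084; subtract 0.4213023869 → 1.2657504215
Divide by 2^2 − 1 = 3.
Result: 0.4219168072
Gap between inputs: 4.608e-04; correction applied: +0.0001536051.

0.421917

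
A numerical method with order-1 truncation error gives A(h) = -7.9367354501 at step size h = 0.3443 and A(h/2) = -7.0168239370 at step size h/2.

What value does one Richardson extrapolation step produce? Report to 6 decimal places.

Order 1 gives 2^r = 2 and 2^r − 1 = 1.
Weighted: (-14.0336478740) − (-7.9367354501) = -6.0969124239
Divide by 2^1 − 1 = 1.
(2 × (-7.0168239370) − (-7.9367354501))/(2 − 1) = -6.0969124239
Shift from A(h/2): +0.9199115131.

-6.096912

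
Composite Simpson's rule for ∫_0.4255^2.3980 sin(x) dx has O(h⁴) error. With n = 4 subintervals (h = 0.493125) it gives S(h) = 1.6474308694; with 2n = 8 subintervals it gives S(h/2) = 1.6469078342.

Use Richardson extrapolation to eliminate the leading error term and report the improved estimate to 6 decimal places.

1.646873

r = 4: numerator weight 16, denominator 15.
Weighted: 26.3505253472 − 1.6474308694 = 24.7030944778
Divide by 2^4 − 1 = 15.
So the Richardson estimate is 1.6468729652.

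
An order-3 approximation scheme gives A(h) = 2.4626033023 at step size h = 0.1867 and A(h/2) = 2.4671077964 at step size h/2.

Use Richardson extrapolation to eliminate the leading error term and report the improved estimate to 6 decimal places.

2.467751

r = 3, so 2^r = 8.
Top: 8(2.4671077964) − (2.4626033023) = 17.2742590689
R = 17.2742590689/7 = 2.4677512956
Gap between inputs: 4.504e-03; correction applied: +0.0006434992.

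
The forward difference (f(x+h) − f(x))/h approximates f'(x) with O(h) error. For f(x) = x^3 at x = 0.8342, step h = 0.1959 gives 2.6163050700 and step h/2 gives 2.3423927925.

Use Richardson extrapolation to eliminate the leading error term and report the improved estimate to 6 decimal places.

Leading term ∝ h^1; use weight 2 = 2^1.
Weighted: 4.6847855850 − 2.6163050700 = 2.0684805150
(2*2.3423927925 − 2.6163050700)/(2 − 1) = 2.0684805150
Gap between inputs: 2.739e-01; correction applied: −0.2739122775.

2.068481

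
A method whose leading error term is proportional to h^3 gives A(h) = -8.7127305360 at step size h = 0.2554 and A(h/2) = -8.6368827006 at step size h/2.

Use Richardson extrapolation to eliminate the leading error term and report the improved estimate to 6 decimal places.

-8.626047

Leading term ∝ h^3; use weight 8 = 2^3.
Numerator 8 × A(h/2) − A(h) = 8 × (-8.6368827006) − (-8.7127305360) = -60.3823310688
R = (-60.3823310688)/7 = -8.6260472955
Shift from A(h/2): +0.0108354051.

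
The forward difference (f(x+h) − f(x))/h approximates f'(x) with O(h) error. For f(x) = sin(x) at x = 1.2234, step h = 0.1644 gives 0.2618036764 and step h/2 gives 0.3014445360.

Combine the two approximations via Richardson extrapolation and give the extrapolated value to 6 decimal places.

r = 1: numerator weight 2, denominator 1.
Difference of the inputs: 0.3014445360 − 0.2618036764 = 0.0396408596
Correction (A(h/2) − A(h))/(2 − 1) = 0.0396408596/1 = 0.0396408596
R = A(h/2) + (A(h/2) − A(h))/1 = 0.3014445360 + 0.0396408596 = 0.3410853956
Gap between inputs: 3.964e-02; correction applied: +0.0396408596.

0.341085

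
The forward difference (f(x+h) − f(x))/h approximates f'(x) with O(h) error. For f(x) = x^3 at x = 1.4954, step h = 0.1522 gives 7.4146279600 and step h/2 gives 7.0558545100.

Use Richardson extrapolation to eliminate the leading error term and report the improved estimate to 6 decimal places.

6.697081

r = 1: numerator weight 2, denominator 1.
2^1·A(h/2) = 14.1117090200; minus A(h) gives 6.6970810600.
R = 6.6970810600/1 = 6.6970810600
Correction |R − A(h/2)| = 3.588e-01; gap |A(h/2) − A(h)| = 3.588e-01.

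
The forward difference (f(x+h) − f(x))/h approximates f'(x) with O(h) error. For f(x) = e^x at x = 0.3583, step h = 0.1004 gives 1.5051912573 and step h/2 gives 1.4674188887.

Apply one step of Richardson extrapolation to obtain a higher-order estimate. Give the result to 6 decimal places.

The method has order 1: 2^1 = 2.
Top: 2(1.4674188887) − (1.5051912573) = 1.4296465201
Denominator 2 − 1 = 1.
R = 1.4296465201/1 = 1.4296465201

1.429647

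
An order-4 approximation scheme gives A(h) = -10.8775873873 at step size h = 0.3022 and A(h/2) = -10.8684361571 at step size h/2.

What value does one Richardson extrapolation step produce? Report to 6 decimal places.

-10.867826

Error is O(h^4); halving h shrinks it by 2^4 = 16.
16 × (-10.8684361571) = -173.8949785136; (-173.8949785136) − (-10.8775873873) = -163.0173911263
R = (-163.0173911263)/15 = -10.8678260751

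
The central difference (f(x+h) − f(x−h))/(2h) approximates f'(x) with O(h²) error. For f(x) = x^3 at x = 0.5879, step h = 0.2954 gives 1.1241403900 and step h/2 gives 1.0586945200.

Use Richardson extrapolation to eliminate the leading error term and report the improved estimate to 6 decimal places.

Order 2 gives 2^r = 4 and 2^r − 1 = 3.
4 × 1.0586945200 = 4.2347780800; subtract 1.1241403900 → 3.1106376900
3.1106376900 ÷ 3 = 1.0368792300
Correction |R − A(h/2)| = 2.182e-02; gap |A(h/2) − A(h)| = 6.545e-02.

1.036879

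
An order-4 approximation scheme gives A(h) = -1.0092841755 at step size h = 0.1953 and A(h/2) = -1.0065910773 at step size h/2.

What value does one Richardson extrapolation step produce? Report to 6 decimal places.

Error is O(h^4); halving h shrinks it by 2^4 = 16.
Numerator 16·A(h/2) − A(h) = 16·(-1.0065910773) − (-1.0092841755) = -15.0961730613
Denominator 16 − 1 = 15.
Result: -1.0064115374
Correction |R − A(h/2)| = 1.795e-04; gap |A(h/2) − A(h)| = 2.693e-03.

-1.006412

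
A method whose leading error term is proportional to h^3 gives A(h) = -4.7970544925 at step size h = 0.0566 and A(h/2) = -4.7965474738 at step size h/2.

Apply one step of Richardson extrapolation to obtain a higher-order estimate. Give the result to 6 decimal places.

Method order is 3; weight 2^3 = 8.
Top: 8(-4.7965474738) − (-4.7970544925) = -33.5753252979
(8×(-4.7965474738) − (-4.7970544925))/(8 − 1) = -4.7964750426
Gap between inputs: 5.070e-04; correction applied: +0.0000724312.

-4.796475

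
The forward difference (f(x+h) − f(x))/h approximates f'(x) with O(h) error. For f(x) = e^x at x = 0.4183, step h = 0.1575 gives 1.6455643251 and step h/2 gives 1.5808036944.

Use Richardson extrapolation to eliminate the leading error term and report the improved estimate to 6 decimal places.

1.516043

Error is O(h^1); halving h shrinks it by 2^1 = 2.
Numerator 2 × A(h/2) − A(h) = 2 × 1.5808036944 − 1.6455643251 = 1.5160430637
R = 1.5160430637/1 = 1.5160430637
Gap between inputs: 6.476e-02; correction applied: −0.0647606307.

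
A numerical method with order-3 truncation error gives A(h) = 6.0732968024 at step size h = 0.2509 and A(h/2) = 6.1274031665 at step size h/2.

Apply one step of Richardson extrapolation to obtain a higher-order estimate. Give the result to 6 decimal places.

6.135133

r = 3, so 2^r = 8.
8 × 6.1274031665 − 6.0732968024 = 42.9459285296
Extrapolated: 42.9459285296 / 7 = 6.1351326471
Shift from A(h/2): +0.0077294806.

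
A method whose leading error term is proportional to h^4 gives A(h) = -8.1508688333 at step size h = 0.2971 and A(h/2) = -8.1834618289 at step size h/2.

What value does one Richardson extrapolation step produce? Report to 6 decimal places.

r = 4: numerator weight 16, denominator 15.
16·(-8.1834618289) − (-8.1508688333) = -122.7845204291
R = (-122.7845204291)/15 = -8.1856346953
Gap between inputs: 3.259e-02; correction applied: −0.0021728664.

-8.185635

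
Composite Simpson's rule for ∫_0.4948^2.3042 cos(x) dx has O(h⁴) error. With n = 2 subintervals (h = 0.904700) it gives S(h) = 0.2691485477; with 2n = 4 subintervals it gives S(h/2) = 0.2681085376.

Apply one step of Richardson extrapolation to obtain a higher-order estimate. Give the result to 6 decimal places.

0.268039

Method order is 4; weight 2^4 = 16.
Top: 16(0.2681085376) − (0.2691485477) = 4.0205880539
(16*0.2681085376 − 0.2691485477)/(16 − 1) = 0.2680392036
Correction |R − A(h/2)| = 6.933e-05; gap |A(h/2) − A(h)| = 1.040e-03.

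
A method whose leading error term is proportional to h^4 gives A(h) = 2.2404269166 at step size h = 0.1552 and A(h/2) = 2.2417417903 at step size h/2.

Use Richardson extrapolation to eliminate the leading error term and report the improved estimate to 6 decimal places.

r = 4: numerator weight 16, denominator 15.
2^4*A(h/2) = 35.8678686448; minus A(h) gives 33.6274417282.
Divide by 2^4 − 1 = 15.
(16*2.2417417903 − 2.2404269166)/(16 − 1) = 2.2418294485

2.241829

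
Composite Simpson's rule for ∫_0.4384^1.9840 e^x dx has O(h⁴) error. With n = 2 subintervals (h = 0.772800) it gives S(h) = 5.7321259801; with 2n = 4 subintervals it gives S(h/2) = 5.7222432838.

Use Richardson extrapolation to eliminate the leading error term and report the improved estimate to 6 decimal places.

5.721584

With r = 4 the leading error scales as h^4, so the weight is 2^4 = 16.
2^4 × A(h/2) = 91.5558925408; minus A(h) gives 85.8237665607.
Divide by 2^4 − 1 = 15.
Extrapolated: 85.8237665607 / 15 = 5.7215844374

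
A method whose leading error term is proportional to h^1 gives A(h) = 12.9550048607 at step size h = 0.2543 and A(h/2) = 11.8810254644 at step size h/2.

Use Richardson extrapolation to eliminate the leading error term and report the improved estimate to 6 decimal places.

10.807046

Leading term ∝ h^1; use weight 2 = 2^1.
Numerator 2×A(h/2) − A(h) = 2×11.8810254644 − 12.9550048607 = 10.8070460681
Denominator 2 − 1 = 1.
Result: 10.8070460681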